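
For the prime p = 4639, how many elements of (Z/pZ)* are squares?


For prime p, the number of non-zero quadratic residues is (p-1)/2.
= (4639-1)/2
= 2319

2319


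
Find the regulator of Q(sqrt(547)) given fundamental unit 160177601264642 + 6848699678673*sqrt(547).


epsilon = 160177601264642 + 6848699678673*sqrt(547)
= 3.2036e+14
R = ln(3.2036e+14)
= 33.4005

33.4005


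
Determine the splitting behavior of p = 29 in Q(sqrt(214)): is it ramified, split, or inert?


K = Q(sqrt(214)). Since d mod 4 = 2, disc(K) = 856.
Check p | disc: 856 mod 29 = 15.
p does not divide disc. Compute Legendre symbol (d/p):
11^((29-1)/2) mod 29 = -1
(d/p) = -1, so p is inert: (p) stays prime with e=1, f=2, g=1.
Therefore p is inert.

inert


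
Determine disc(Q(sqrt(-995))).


For K = Q(sqrt(d)) with d squarefree: disc(K) = d if d = 1 mod 4, and disc(K) = 4d if d = 2 or 3 mod 4.
Here d = -995, and d mod 4 = 1.
d = 1 mod 4 (O_K = Z[(1+sqrt(d))/2]), so disc(K) = d = -995

-995


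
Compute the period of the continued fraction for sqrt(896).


Run the CF algorithm for sqrt(896).
a_0 = floor(sqrt(896)) = 29; set m_0=0, q_0=1.
Recurrence: m' = q*a - m,  q' = (d - m'^2)/q,  a' = floor((a_0 + m')/q').
  step 1: m=29, q=55, a=1
  step 2: m=26, q=4, a=13
  step 3: m=26, q=55, a=1
  step 4: m=29, q=1, a=58
a_4 = 2*a_0 = 58, so the period closes here.
sqrt(896) = [29; 1, 13, 1, 58]
Period length = 4

4


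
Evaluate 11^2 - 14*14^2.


x^2 - d*y^2
= 11^2 - 14*14^2
= 121 - 2744
= -2623

-2623


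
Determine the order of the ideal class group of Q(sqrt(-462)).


K = Q(sqrt(-462)). d mod 4 = 2, so D = disc(K) = 4d = -1848
h(K) equals the number of primitive reduced positive-definite forms (a, b, c) = a*x^2 + b*x*y + c*y^2 with b^2 - 4ac = D,
where reduced means |b| <= a <= c, with b >= 0 whenever |b| = a or a = c, and primitive means gcd(a, b, c) = 1.
Reduced forces 3a^2 <= |D| = 1848, so 1 <= a <= 24; b must have the parity of D, and c = (b^2 - D)/(4a) must be an integer >= a.
Enumerate a = 1..24, b in [-a, a]:
  a=1: (1, 0, 462)  [1]
  a=2: (2, 0, 231)  [1]
  a=3: (3, 0, 154)  [1]
  a=4..5: none
  a=6: (6, 0, 77)  [1]
  a=7: (7, 0, 66)  [1]
  a=8..10: none
  a=11: (11, 0, 42)  [1]
  a=12..13: none
  a=14: (14, 0, 33)  [1]
  a=15..20: none
  a=21: (21, 0, 22)  [1]
  a=22..24: none
Total reduced forms: 1 + 1 + 1 + 1 + 1 + 1 + 1 + 1 = 8
h = 8

8


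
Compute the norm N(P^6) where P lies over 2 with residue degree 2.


N(P^a) = p^(a*f)
= 2^(6*2)
= 2^12
= 4096

4096


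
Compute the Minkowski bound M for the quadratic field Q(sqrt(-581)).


d = -581, d mod 4 = 3, so disc(K) = 4d = -2324; |disc(K)| = 2324
Imaginary quadratic field, so n = 2, s = r2 = 1, r1 = 0
M = (n!/n^n) * (4/pi)^s * sqrt(|disc(K)|) = (2!/2^2) * (4/pi)^1 * sqrt(2324)
= 0.5 * 1.273240 * 48.207883
= 30.6901

30.6901


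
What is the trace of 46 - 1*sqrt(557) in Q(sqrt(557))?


Tr(a + b*sqrt(d)) = (a + b*sqrt(d)) + (a - b*sqrt(d)) = 2a
= 2 * (46)
= 92

92


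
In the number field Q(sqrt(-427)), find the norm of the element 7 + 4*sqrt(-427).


N(a + b*sqrt(d)) = a^2 - d*b^2
= (7)^2 - (-427)*(4)^2
= 49 + 6832
= 6881

6881


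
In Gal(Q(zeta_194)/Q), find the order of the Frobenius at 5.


The Frobenius at p in Gal(Q(zeta_n)/Q) = (Z/nZ)* is the class of p, so its order is ord_194(5), the smallest k >= 1 with 5^k = 1 mod 194.
n = 194 = 2 * 97, phi(194) = 96; the order divides phi(n).
Divisors of 96: 1, 2, 3, 4, 6, 8, 12, 16, 24, 32, 48, 96
Repeated squaring mod 194: 5^1 = 5, 5^2 = 25, 5^4 = 43, 5^8 = 103, 5^16 = 133, 5^32 = 35, 5^64 = 61
Test divisors in increasing order:
  k=1: 5^1 = 5 mod 194
  k=2: 5^2 = 25 mod 194
  k=3: 5^3 = 25 * 5 = 125 mod 194
  k=4: 5^4 = 43 mod 194
  k=6: 5^6 = 43 * 25 = 105 mod 194
  k=8: 5^8 = 103 mod 194
  k=12: 5^12 = 103 * 43 = 161 mod 194
  k=16: 5^16 = 133 mod 194
  k=24: 5^24 = 133 * 103 = 119 mod 194
  k=32: 5^32 = 35 mod 194
  k=48: 5^48 = 35 * 133 = 193 mod 194
  k=96: 5^96 = 61 * 35 = 1 mod 194  <- first divisor giving 1
Order = 96

96


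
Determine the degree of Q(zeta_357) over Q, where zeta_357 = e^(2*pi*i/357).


The degree equals Euler's totient phi(357).
357 = 3 * 7 * 17
phi(357) = 192

192


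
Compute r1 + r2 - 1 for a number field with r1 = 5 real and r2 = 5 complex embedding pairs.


By Dirichlet's unit theorem:
rank = r1 + r2 - 1
= 5 + 5 - 1
= 9

9


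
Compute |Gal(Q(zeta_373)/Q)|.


|Gal(Q(zeta_373)/Q)| = phi(373)
= 372

372


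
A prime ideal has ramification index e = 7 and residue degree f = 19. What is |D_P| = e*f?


|D_P| = e * f
= 7 * 19
= 133

133


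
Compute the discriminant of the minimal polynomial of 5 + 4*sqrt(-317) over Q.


The element 5 + 4*sqrt(-317) has minimal polynomial:
x^2 - 10*x + 5097
Discriminant = (-10)^2 - 4*(5097)
= 100 - 20388
= -20288

-20288


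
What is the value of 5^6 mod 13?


p = 13 is prime and the exponent is (p-1)/2 = 6, so by Euler's criterion 5^6 = (5/13) = +1 or -1 mod 13.
Compute by square-and-multiply:
  6 = 4 + 2 (binary 110)
  Repeated squaring mod 13: 5^1 = 5, 5^2 = 12, 5^4 = 1
  5^6 = 5^4 * 5^2 = 1 * 12 mod 13
    1 * 12 = 12 = 12 mod 13
  5^6 = 12 mod 13
Result 12 = p - 1 = -1 mod 13: 5 is a quadratic non-residue mod 13. As a residue in [0, p-1] the value is 12.
5^6 mod 13 = 12

12


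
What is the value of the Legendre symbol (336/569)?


p = 569 is prime, so compute (336/569) with the reciprocity algorithm (Jacobi-symbol steps: pull out 2s via (2/n), flip via reciprocity, reduce):
  pull out 2: (2/569) = +1  (since 569 mod 8 = 1)
  pull out 2: (2/569) = +1  (since 569 mod 8 = 1)
  pull out 2: (2/569) = +1  (since 569 mod 8 = 1)
  pull out 2: (2/569) = +1  (since 569 mod 8 = 1)
  reciprocity: (21/569) -> +(569/21)
  reduce: (2/21)
  pull out 2: (2/21) = -1  (since 21 mod 8 = 5)
  (1/21) = 1
Product of signs = -1
(336/569) = -1

-1


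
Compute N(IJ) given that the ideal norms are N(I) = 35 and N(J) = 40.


N(IJ) = N(I) * N(J)
= 35 * 40
= 1400

1400


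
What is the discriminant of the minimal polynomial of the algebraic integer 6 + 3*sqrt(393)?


The element 6 + 3*sqrt(393) has minimal polynomial:
x^2 - 12*x - 3501
Discriminant = (-12)^2 - 4*(-3501)
= 144 + 14004
= 14148

14148


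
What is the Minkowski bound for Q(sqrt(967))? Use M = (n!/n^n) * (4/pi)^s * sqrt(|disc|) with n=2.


d = 967, d mod 4 = 3, so disc(K) = 4d = 3868; |disc(K)| = 3868
Real quadratic field, so n = 2, s = r2 = 0, r1 = 2
M = (n!/n^n) * (4/pi)^s * sqrt(|disc(K)|) = (2!/2^2) * (4/pi)^0 * sqrt(3868)
= 0.5 * 1.000000 * 62.193247
= 31.0966

31.0966


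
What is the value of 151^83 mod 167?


p = 167 is prime and the exponent is (p-1)/2 = 83, so by Euler's criterion 151^83 = (151/167) = +1 or -1 mod 167.
Compute by square-and-multiply:
  83 = 64 + 16 + 2 + 1 (binary 1010011)
  Repeated squaring mod 167: 151^1 = 151, 151^2 = 89, 151^4 = 72, 151^8 = 7, 151^16 = 49, 151^32 = 63, 151^64 = 128
  151^83 = 151^64 * 151^16 * 151^2 * 151^1 = 128 * 49 * 89 * 151 mod 167
    128 * 49 = 6272 = 93 mod 167
    93 * 89 = 8277 = 94 mod 167
    94 * 151 = 14194 = 166 mod 167
  151^83 = 166 mod 167
Result 166 = p - 1 = -1 mod 167: 151 is a quadratic non-residue mod 167. As a residue in [0, p-1] the value is 166.
151^83 mod 167 = 166

166


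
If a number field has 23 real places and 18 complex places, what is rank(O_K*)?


By Dirichlet's unit theorem:
rank = r1 + r2 - 1
= 23 + 18 - 1
= 40

40


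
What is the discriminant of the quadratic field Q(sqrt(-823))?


For K = Q(sqrt(d)) with d squarefree: disc(K) = d if d = 1 mod 4, and disc(K) = 4d if d = 2 or 3 mod 4.
Here d = -823, and d mod 4 = 1.
d = 1 mod 4 (O_K = Z[(1+sqrt(d))/2]), so disc(K) = d = -823

-823


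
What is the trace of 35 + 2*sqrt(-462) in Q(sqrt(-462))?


Tr(a + b*sqrt(d)) = (a + b*sqrt(d)) + (a - b*sqrt(d)) = 2a
= 2 * (35)
= 70

70


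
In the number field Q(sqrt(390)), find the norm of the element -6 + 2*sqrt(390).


N(a + b*sqrt(d)) = a^2 - d*b^2
= (-6)^2 - (390)*(2)^2
= 36 - 1560
= -1524

-1524


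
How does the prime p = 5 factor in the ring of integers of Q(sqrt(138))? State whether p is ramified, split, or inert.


K = Q(sqrt(138)). Since d mod 4 = 2, disc(K) = 552.
Check p | disc: 552 mod 5 = 2.
p does not divide disc. Compute Legendre symbol (d/p):
3^((5-1)/2) mod 5 = -1
(d/p) = -1, so p is inert: (p) stays prime with e=1, f=2, g=1.
Therefore p is inert.

inert


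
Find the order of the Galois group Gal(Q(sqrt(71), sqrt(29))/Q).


The 2 square roots of distinct primes are multiplicatively independent over Q,
so [K:Q] = 2^2 and Gal(K/Q) is isomorphic to (Z/2Z)^2.
|Gal| = 2^2 = 4

4


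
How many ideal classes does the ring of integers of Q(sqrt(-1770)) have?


K = Q(sqrt(-1770)). d mod 4 = 2, so D = disc(K) = 4d = -7080
h(K) equals the number of primitive reduced positive-definite forms (a, b, c) = a*x^2 + b*x*y + c*y^2 with b^2 - 4ac = D,
where reduced means |b| <= a <= c, with b >= 0 whenever |b| = a or a = c, and primitive means gcd(a, b, c) = 1.
Reduced forces 3a^2 <= |D| = 7080, so 1 <= a <= 48; b must have the parity of D, and c = (b^2 - D)/(4a) must be an integer >= a.
Enumerate a = 1..48, b in [-a, a]:
  a=1: (1, 0, 1770)  [1]
  a=2: (2, 0, 885)  [1]
  a=3: (3, 0, 590)  [1]
  a=4: none
  a=5: (5, 0, 354)  [1]
  a=6: (6, 0, 295)  [1]
  a=7: (7, -2, 253), (7, 2, 253)  [2]
  a=8..9: none
  a=10: (10, 0, 177)  [1]
  a=11: (11, -2, 161), (11, 2, 161)  [2]
  a=12..13: none
  a=14: (14, -12, 129), (14, 12, 129)  [2]
  a=15: (15, 0, 118)  [1]
  a=16: none
  a=17: (17, -14, 107), (17, 14, 107)  [2]
  a=18: none
  a=19: (19, -8, 94), (19, 8, 94)  [2]
  a=20: none
  a=21: (21, -12, 86), (21, 12, 86)  [2]
  a=22: (22, -20, 85), (22, 20, 85)  [2]
  a=23: (23, -2, 77), (23, 2, 77)  [2]
  a=24..28: none
  a=29: (29, -24, 66), (29, 24, 66)  [2]
  a=30: (30, 0, 59)  [1]
  a=31: (31, -22, 61), (31, 22, 61)  [2]
  a=32: none
  a=33: (33, -24, 58), (33, 24, 58)  [2]
  a=34: (34, -20, 55), (34, 20, 55)  [2]
  a=35: (35, -30, 57), (35, 30, 57)  [2]
  a=36..37: none
  a=38: (38, -8, 47), (38, 8, 47)  [2]
  a=39..41: none
  a=42: (42, -12, 43), (42, 12, 43)  [2]
  a=43..45: none
  a=46: (46, -44, 49), (46, 44, 49)  [2]
  a=47..48: none
Total reduced forms: 1 + 1 + 1 + 1 + 1 + 2 + 1 + 2 + 2 + 1 + 2 + 2 + 2 + 2 + 2 + 2 + 1 + 2 + 2 + 2 + 2 + 2 + 2 + 2 = 40
h = 40

40


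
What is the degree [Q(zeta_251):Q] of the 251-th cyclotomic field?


The degree equals Euler's totient phi(251).
251 = 251
phi(251) = 250

250


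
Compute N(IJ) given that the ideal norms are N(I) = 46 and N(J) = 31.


N(IJ) = N(I) * N(J)
= 46 * 31
= 1426

1426


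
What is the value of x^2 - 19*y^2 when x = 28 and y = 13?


x^2 - d*y^2
= 28^2 - 19*13^2
= 784 - 3211
= -2427

-2427


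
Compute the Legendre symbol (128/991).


p = 991 is prime, so compute (128/991) with the reciprocity algorithm (Jacobi-symbol steps: pull out 2s via (2/n), flip via reciprocity, reduce):
  pull out 2: (2/991) = +1  (since 991 mod 8 = 7)
  pull out 2: (2/991) = +1  (since 991 mod 8 = 7)
  pull out 2: (2/991) = +1  (since 991 mod 8 = 7)
  pull out 2: (2/991) = +1  (since 991 mod 8 = 7)
  pull out 2: (2/991) = +1  (since 991 mod 8 = 7)
  pull out 2: (2/991) = +1  (since 991 mod 8 = 7)
  pull out 2: (2/991) = +1  (since 991 mod 8 = 7)
  (1/991) = 1
Product of signs = 1
(128/991) = 1

1


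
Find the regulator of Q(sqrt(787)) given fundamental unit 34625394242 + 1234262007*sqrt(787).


epsilon = 34625394242 + 1234262007*sqrt(787)
= 6.9251e+10
R = ln(6.9251e+10)
= 24.9610

24.9610


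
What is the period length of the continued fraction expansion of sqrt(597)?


Run the CF algorithm for sqrt(597).
a_0 = floor(sqrt(597)) = 24; set m_0=0, q_0=1.
Recurrence: m' = q*a - m,  q' = (d - m'^2)/q,  a' = floor((a_0 + m')/q').
  step 1: m=24, q=21, a=2
  step 2: m=18, q=13, a=3
  step 3: m=21, q=12, a=3
  step 4: m=15, q=31, a=1
  step 5: m=16, q=11, a=3
  step 6: m=17, q=28, a=1
  step 7: m=11, q=17, a=2
  step 8: m=23, q=4, a=11
  step 9: m=21, q=39, a=1
  step 10: m=18, q=7, a=6
  step 11: m=24, q=3, a=16
  step 12: m=24, q=7, a=6
  step 13: m=18, q=39, a=1
  step 14: m=21, q=4, a=11
  step 15: m=23, q=17, a=2
  step 16: m=11, q=28, a=1
  step 17: m=17, q=11, a=3
  step 18: m=16, q=31, a=1
  step 19: m=15, q=12, a=3
  step 20: m=21, q=13, a=3
  step 21: m=18, q=21, a=2
  step 22: m=24, q=1, a=48
a_22 = 2*a_0 = 48, so the period closes here.
sqrt(597) = [24; 2, 3, 3, 1, 3, 1, 2, 11, 1, 6, 16, 6, 1, 11, 2, 1, 3, 1, 3, 3, 2, 48]
Period length = 22

22


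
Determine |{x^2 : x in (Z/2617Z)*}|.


For prime p, the number of non-zero quadratic residues is (p-1)/2.
= (2617-1)/2
= 1308

1308


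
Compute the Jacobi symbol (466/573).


Compute (466/573) via quadratic reciprocity:
  pull out 2: (2/573) = -1  (since 573 mod 8 = 5)
  reciprocity: (233/573) -> +(573/233)
  reduce: (107/233)
  reciprocity: (107/233) -> +(233/107)
  reduce: (19/107)
  reciprocity: (19/107) -> -(107/19)
  reduce: (12/19)
  pull out 2: (2/19) = -1  (since 19 mod 8 = 3)
  pull out 2: (2/19) = -1  (since 19 mod 8 = 3)
  reciprocity: (3/19) -> -(19/3)
  reduce: (1/3)
  (1/3) = 1
Product of signs = -1

-1


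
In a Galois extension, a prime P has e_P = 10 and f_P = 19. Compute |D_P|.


|D_P| = e * f
= 10 * 19
= 190

190


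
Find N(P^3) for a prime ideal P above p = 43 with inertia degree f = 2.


N(P^a) = p^(a*f)
= 43^(3*2)
= 43^6
= 6321363049

6321363049


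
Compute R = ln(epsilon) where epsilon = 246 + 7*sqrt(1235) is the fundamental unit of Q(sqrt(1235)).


epsilon = 246 + 7*sqrt(1235)
= 491.9980
R = ln(491.9980)
= 6.1985

6.1985


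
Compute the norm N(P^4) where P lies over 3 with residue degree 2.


N(P^a) = p^(a*f)
= 3^(4*2)
= 3^8
= 6561

6561


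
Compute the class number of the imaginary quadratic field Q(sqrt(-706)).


K = Q(sqrt(-706)). d mod 4 = 2, so D = disc(K) = 4d = -2824
h(K) equals the number of primitive reduced positive-definite forms (a, b, c) = a*x^2 + b*x*y + c*y^2 with b^2 - 4ac = D,
where reduced means |b| <= a <= c, with b >= 0 whenever |b| = a or a = c, and primitive means gcd(a, b, c) = 1.
Reduced forces 3a^2 <= |D| = 2824, so 1 <= a <= 30; b must have the parity of D, and c = (b^2 - D)/(4a) must be an integer >= a.
Enumerate a = 1..30, b in [-a, a]:
  a=1: (1, 0, 706)  [1]
  a=2: (2, 0, 353)  [1]
  a=3..4: none
  a=5: (5, -4, 142), (5, 4, 142)  [2]
  a=6: none
  a=7: (7, -2, 101), (7, 2, 101)  [2]
  a=8..9: none
  a=10: (10, -4, 71), (10, 4, 71)  [2]
  a=11: (11, -6, 65), (11, 6, 65)  [2]
  a=12: none
  a=13: (13, -6, 55), (13, 6, 55)  [2]
  a=14: (14, -12, 53), (14, 12, 53)  [2]
  a=15..16: none
  a=17: (17, -10, 43), (17, 10, 43)  [2]
  a=18: none
  a=19: (19, -8, 38), (19, 8, 38)  [2]
  a=20..21: none
  a=22: (22, -16, 35), (22, 16, 35)  [2]
  a=23..24: none
  a=25: (25, -24, 34), (25, 24, 34)  [2]
  a=26: (26, -20, 31), (26, 20, 31)  [2]
  a=27..30: none
Total reduced forms: 1 + 1 + 2 + 2 + 2 + 2 + 2 + 2 + 2 + 2 + 2 + 2 + 2 = 24
h = 24

24


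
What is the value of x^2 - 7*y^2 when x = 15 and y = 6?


x^2 - d*y^2
= 15^2 - 7*6^2
= 225 - 252
= -27

-27


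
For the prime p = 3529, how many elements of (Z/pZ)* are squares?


For prime p, the number of non-zero quadratic residues is (p-1)/2.
= (3529-1)/2
= 1764

1764


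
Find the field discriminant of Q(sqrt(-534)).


For K = Q(sqrt(d)) with d squarefree: disc(K) = d if d = 1 mod 4, and disc(K) = 4d if d = 2 or 3 mod 4.
Here d = -534, and d mod 4 = 2.
d = 2 mod 4, not 1 (O_K = Z[sqrt(d)]), so disc(K) = 4d = 4 * (-534) = -2136

-2136


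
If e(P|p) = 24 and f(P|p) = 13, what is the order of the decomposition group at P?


|D_P| = e * f
= 24 * 13
= 312

312


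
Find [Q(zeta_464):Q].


The degree equals Euler's totient phi(464).
464 = 2^4 * 29
phi(464) = 224

224


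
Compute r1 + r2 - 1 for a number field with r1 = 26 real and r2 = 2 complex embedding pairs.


By Dirichlet's unit theorem:
rank = r1 + r2 - 1
= 26 + 2 - 1
= 27

27


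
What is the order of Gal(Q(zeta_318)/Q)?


|Gal(Q(zeta_318)/Q)| = phi(318)
= 104

104


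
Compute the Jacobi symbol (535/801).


Compute (535/801) via quadratic reciprocity:
  reciprocity: (535/801) -> +(801/535)
  reduce: (266/535)
  pull out 2: (2/535) = +1  (since 535 mod 8 = 7)
  reciprocity: (133/535) -> +(535/133)
  reduce: (3/133)
  reciprocity: (3/133) -> +(133/3)
  reduce: (1/3)
  (1/3) = 1
Product of signs = 1

1


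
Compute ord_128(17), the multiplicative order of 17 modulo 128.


We want ord_128(17), the smallest k >= 1 with 17^k = 1 mod 128.
n = 128 = 2^7, phi(128) = 64; the order divides phi(n).
Divisors of 64: 1, 2, 4, 8, 16, 32, 64
Repeated squaring mod 128: 17^1 = 17, 17^2 = 33, 17^4 = 65, 17^8 = 1, 17^16 = 1, 17^32 = 1, 17^64 = 1
Test divisors in increasing order:
  k=1: 17^1 = 17 mod 128
  k=2: 17^2 = 33 mod 128
  k=4: 17^4 = 65 mod 128
  k=8: 17^8 = 1 mod 128  <- first divisor giving 1
Order = 8

8


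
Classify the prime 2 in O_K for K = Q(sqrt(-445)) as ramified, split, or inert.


K = Q(sqrt(-445)). Since d mod 4 = 3, disc(K) = -1780.
Check p | disc: -1780 mod 2 = 0.
p divides disc, so p ramifies: (p) = P^2 with e=2, f=1, g=1.
Therefore p is ramified.

ramified


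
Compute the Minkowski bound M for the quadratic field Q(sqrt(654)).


d = 654, d mod 4 = 2, so disc(K) = 4d = 2616; |disc(K)| = 2616
Real quadratic field, so n = 2, s = r2 = 0, r1 = 2
M = (n!/n^n) * (4/pi)^s * sqrt(|disc(K)|) = (2!/2^2) * (4/pi)^0 * sqrt(2616)
= 0.5 * 1.000000 * 51.146847
= 25.5734

25.5734


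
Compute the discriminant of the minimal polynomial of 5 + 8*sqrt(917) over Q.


The element 5 + 8*sqrt(917) has minimal polynomial:
x^2 - 10*x - 58663
Discriminant = (-10)^2 - 4*(-58663)
= 100 + 234652
= 234752

234752


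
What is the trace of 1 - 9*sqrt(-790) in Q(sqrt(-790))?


Tr(a + b*sqrt(d)) = (a + b*sqrt(d)) + (a - b*sqrt(d)) = 2a
= 2 * (1)
= 2

2


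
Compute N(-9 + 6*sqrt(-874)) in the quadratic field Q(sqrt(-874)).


N(a + b*sqrt(d)) = a^2 - d*b^2
= (-9)^2 - (-874)*(6)^2
= 81 + 31464
= 31545

31545


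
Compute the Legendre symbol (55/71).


p = 71 is prime, so compute (55/71) with the reciprocity algorithm (Jacobi-symbol steps: pull out 2s via (2/n), flip via reciprocity, reduce):
  reciprocity: (55/71) -> -(71/55)
  reduce: (16/55)
  pull out 2: (2/55) = +1  (since 55 mod 8 = 7)
  pull out 2: (2/55) = +1  (since 55 mod 8 = 7)
  pull out 2: (2/55) = +1  (since 55 mod 8 = 7)
  pull out 2: (2/55) = +1  (since 55 mod 8 = 7)
  (1/55) = 1
Product of signs = -1
(55/71) = -1

-1


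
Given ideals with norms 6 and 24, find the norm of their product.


N(IJ) = N(I) * N(J)
= 6 * 24
= 144

144


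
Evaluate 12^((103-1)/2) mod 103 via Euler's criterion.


p = 103 is prime and the exponent is (p-1)/2 = 51, so by Euler's criterion 12^51 = (12/103) = +1 or -1 mod 103.
Compute by square-and-multiply:
  51 = 32 + 16 + 2 + 1 (binary 110011)
  Repeated squaring mod 103: 12^1 = 12, 12^2 = 41, 12^4 = 33, 12^8 = 59, 12^16 = 82, 12^32 = 29
  12^51 = 12^32 * 12^16 * 12^2 * 12^1 = 29 * 82 * 41 * 12 mod 103
    29 * 82 = 2378 = 9 mod 103
    9 * 41 = 369 = 60 mod 103
    60 * 12 = 720 = 102 mod 103
  12^51 = 102 mod 103
Result 102 = p - 1 = -1 mod 103: 12 is a quadratic non-residue mod 103. As a residue in [0, p-1] the value is 102.
12^51 mod 103 = 102

102


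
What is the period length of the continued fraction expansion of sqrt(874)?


Run the CF algorithm for sqrt(874).
a_0 = floor(sqrt(874)) = 29; set m_0=0, q_0=1.
Recurrence: m' = q*a - m,  q' = (d - m'^2)/q,  a' = floor((a_0 + m')/q').
  step 1: m=29, q=33, a=1
  step 2: m=4, q=26, a=1
  step 3: m=22, q=15, a=3
  step 4: m=23, q=23, a=2
  step 5: m=23, q=15, a=3
  step 6: m=22, q=26, a=1
  step 7: m=4, q=33, a=1
  step 8: m=29, q=1, a=58
a_8 = 2*a_0 = 58, so the period closes here.
sqrt(874) = [29; 1, 1, 3, 2, 3, 1, 1, 58]
Period length = 8

8


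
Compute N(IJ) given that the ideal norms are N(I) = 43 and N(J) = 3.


N(IJ) = N(I) * N(J)
= 43 * 3
= 129

129


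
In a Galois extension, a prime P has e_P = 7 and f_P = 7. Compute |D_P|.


|D_P| = e * f
= 7 * 7
= 49

49


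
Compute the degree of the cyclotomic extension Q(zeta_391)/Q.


The degree equals Euler's totient phi(391).
391 = 17 * 23
phi(391) = 352

352


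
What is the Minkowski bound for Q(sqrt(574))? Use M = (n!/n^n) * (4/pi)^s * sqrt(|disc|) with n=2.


d = 574, d mod 4 = 2, so disc(K) = 4d = 2296; |disc(K)| = 2296
Real quadratic field, so n = 2, s = r2 = 0, r1 = 2
M = (n!/n^n) * (4/pi)^s * sqrt(|disc(K)|) = (2!/2^2) * (4/pi)^0 * sqrt(2296)
= 0.5 * 1.000000 * 47.916594
= 23.9583

23.9583


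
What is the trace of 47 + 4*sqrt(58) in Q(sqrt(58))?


Tr(a + b*sqrt(d)) = (a + b*sqrt(d)) + (a - b*sqrt(d)) = 2a
= 2 * (47)
= 94

94


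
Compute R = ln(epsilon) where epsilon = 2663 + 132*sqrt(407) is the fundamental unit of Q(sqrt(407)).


epsilon = 2663 + 132*sqrt(407)
= 5325.9998
R = ln(5325.9998)
= 8.5804

8.5804


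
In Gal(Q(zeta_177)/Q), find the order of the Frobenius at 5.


The Frobenius at p in Gal(Q(zeta_n)/Q) = (Z/nZ)* is the class of p, so its order is ord_177(5), the smallest k >= 1 with 5^k = 1 mod 177.
n = 177 = 3 * 59, phi(177) = 116; the order divides phi(n).
Divisors of 116: 1, 2, 4, 29, 58, 116
Repeated squaring mod 177: 5^1 = 5, 5^2 = 25, 5^4 = 94, 5^8 = 163, 5^16 = 19, 5^32 = 7, 5^64 = 49
Test divisors in increasing order:
  k=1: 5^1 = 5 mod 177
  k=2: 5^2 = 25 mod 177
  k=4: 5^4 = 94 mod 177
  k=29: 5^29 = 19 * 163 * 94 * 5 = 119 mod 177
  k=58: 5^58 = 7 * 19 * 163 * 25 = 1 mod 177  <- first divisor giving 1
Order = 58

58


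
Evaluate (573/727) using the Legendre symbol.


p = 727 is prime, so compute (573/727) with the reciprocity algorithm (Jacobi-symbol steps: pull out 2s via (2/n), flip via reciprocity, reduce):
  reciprocity: (573/727) -> +(727/573)
  reduce: (154/573)
  pull out 2: (2/573) = -1  (since 573 mod 8 = 5)
  reciprocity: (77/573) -> +(573/77)
  reduce: (34/77)
  pull out 2: (2/77) = -1  (since 77 mod 8 = 5)
  reciprocity: (17/77) -> +(77/17)
  reduce: (9/17)
  reciprocity: (9/17) -> +(17/9)
  reduce: (8/9)
  pull out 2: (2/9) = +1  (since 9 mod 8 = 1)
  pull out 2: (2/9) = +1  (since 9 mod 8 = 1)
  pull out 2: (2/9) = +1  (since 9 mod 8 = 1)
  (1/9) = 1
Product of signs = 1
(573/727) = 1

1


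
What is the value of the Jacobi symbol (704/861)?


Compute (704/861) via quadratic reciprocity:
  pull out 2: (2/861) = -1  (since 861 mod 8 = 5)
  pull out 2: (2/861) = -1  (since 861 mod 8 = 5)
  pull out 2: (2/861) = -1  (since 861 mod 8 = 5)
  pull out 2: (2/861) = -1  (since 861 mod 8 = 5)
  pull out 2: (2/861) = -1  (since 861 mod 8 = 5)
  pull out 2: (2/861) = -1  (since 861 mod 8 = 5)
  reciprocity: (11/861) -> +(861/11)
  reduce: (3/11)
  reciprocity: (3/11) -> -(11/3)
  reduce: (2/3)
  pull out 2: (2/3) = -1  (since 3 mod 8 = 3)
  (1/3) = 1
Product of signs = 1

1


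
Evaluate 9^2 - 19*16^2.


x^2 - d*y^2
= 9^2 - 19*16^2
= 81 - 4864
= -4783

-4783


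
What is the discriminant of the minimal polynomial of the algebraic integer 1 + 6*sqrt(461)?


The element 1 + 6*sqrt(461) has minimal polynomial:
x^2 - 2*x - 16595
Discriminant = (-2)^2 - 4*(-16595)
= 4 + 66380
= 66384

66384


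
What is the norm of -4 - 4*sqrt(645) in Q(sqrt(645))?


N(a + b*sqrt(d)) = a^2 - d*b^2
= (-4)^2 - (645)*(-4)^2
= 16 - 10320
= -10304

-10304


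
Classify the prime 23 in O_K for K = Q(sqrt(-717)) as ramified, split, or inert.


K = Q(sqrt(-717)). Since d mod 4 = 3, disc(K) = -2868.
Check p | disc: -2868 mod 23 = 7.
p does not divide disc. Compute Legendre symbol (d/p):
19^((23-1)/2) mod 23 = -1
(d/p) = -1, so p is inert: (p) stays prime with e=1, f=2, g=1.
Therefore p is inert.

inert


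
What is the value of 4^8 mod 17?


p = 17 is prime and the exponent is (p-1)/2 = 8, so by Euler's criterion 4^8 = (4/17) = +1 or -1 mod 17.
Compute by square-and-multiply:
  8 = 8 (binary 1000)
  Repeated squaring mod 17: 4^1 = 4, 4^2 = 16, 4^4 = 1, 4^8 = 1
  4^8 = 1 mod 17
Result 1: 4 is a quadratic residue mod 17.
4^8 mod 17 = 1

1


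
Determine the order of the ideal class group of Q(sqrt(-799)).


K = Q(sqrt(-799)). d mod 4 = 1, so D = disc(K) = d = -799
h(K) equals the number of primitive reduced positive-definite forms (a, b, c) = a*x^2 + b*x*y + c*y^2 with b^2 - 4ac = D,
where reduced means |b| <= a <= c, with b >= 0 whenever |b| = a or a = c, and primitive means gcd(a, b, c) = 1.
Reduced forces 3a^2 <= |D| = 799, so 1 <= a <= 16; b must have the parity of D, and c = (b^2 - D)/(4a) must be an integer >= a.
Enumerate a = 1..16, b in [-a, a]:
  a=1: (1, 1, 200)  [1]
  a=2: (2, -1, 100), (2, 1, 100)  [2]
  a=3: none
  a=4: (4, -1, 50), (4, 1, 50)  [2]
  a=5: (5, -1, 40), (5, 1, 40)  [2]
  a=6..7: none
  a=8: (8, -1, 25), (8, 1, 25)  [2]
  a=9: none
  a=10: (10, -9, 22), (10, -1, 20), (10, 1, 20), (10, 9, 22)  [4]
  a=11: (11, -9, 20), (11, 9, 20)  [2]
  a=12..15: none
  a=16: (16, 15, 16)  [1]
Total reduced forms: 1 + 2 + 2 + 2 + 2 + 4 + 2 + 1 = 16
h = 16

16


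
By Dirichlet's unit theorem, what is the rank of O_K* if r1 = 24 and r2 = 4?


By Dirichlet's unit theorem:
rank = r1 + r2 - 1
= 24 + 4 - 1
= 27

27


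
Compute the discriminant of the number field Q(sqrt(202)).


For K = Q(sqrt(d)) with d squarefree: disc(K) = d if d = 1 mod 4, and disc(K) = 4d if d = 2 or 3 mod 4.
Here d = 202, and d mod 4 = 2.
d = 2 mod 4, not 1 (O_K = Z[sqrt(d)]), so disc(K) = 4d = 4 * (202) = 808

808


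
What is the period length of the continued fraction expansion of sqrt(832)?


Run the CF algorithm for sqrt(832).
a_0 = floor(sqrt(832)) = 28; set m_0=0, q_0=1.
Recurrence: m' = q*a - m,  q' = (d - m'^2)/q,  a' = floor((a_0 + m')/q').
  step 1: m=28, q=48, a=1
  step 2: m=20, q=9, a=5
  step 3: m=25, q=23, a=2
  step 4: m=21, q=17, a=2
  step 5: m=13, q=39, a=1
  step 6: m=26, q=4, a=13
  step 7: m=26, q=39, a=1
  step 8: m=13, q=17, a=2
  step 9: m=21, q=23, a=2
  step 10: m=25, q=9, a=5
  step 11: m=20, q=48, a=1
  step 12: m=28, q=1, a=56
a_12 = 2*a_0 = 56, so the period closes here.
sqrt(832) = [28; 1, 5, 2, 2, 1, 13, 1, 2, 2, 5, 1, 56]
Period length = 12

12


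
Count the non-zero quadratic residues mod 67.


For prime p, the number of non-zero quadratic residues is (p-1)/2.
= (67-1)/2
= 33

33


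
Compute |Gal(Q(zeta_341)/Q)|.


|Gal(Q(zeta_341)/Q)| = phi(341)
= 300

300


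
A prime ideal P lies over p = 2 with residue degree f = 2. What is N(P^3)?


N(P^a) = p^(a*f)
= 2^(3*2)
= 2^6
= 64

64


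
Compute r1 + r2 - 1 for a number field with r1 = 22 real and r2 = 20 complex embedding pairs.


By Dirichlet's unit theorem:
rank = r1 + r2 - 1
= 22 + 20 - 1
= 41

41


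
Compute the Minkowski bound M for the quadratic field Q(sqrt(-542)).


d = -542, d mod 4 = 2, so disc(K) = 4d = -2168; |disc(K)| = 2168
Imaginary quadratic field, so n = 2, s = r2 = 1, r1 = 0
M = (n!/n^n) * (4/pi)^s * sqrt(|disc(K)|) = (2!/2^2) * (4/pi)^1 * sqrt(2168)
= 0.5 * 1.273240 * 46.561787
= 29.6422

29.6422


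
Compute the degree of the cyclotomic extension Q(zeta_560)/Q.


The degree equals Euler's totient phi(560).
560 = 2^4 * 5 * 7
phi(560) = 192

192


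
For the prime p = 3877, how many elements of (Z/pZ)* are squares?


For prime p, the number of non-zero quadratic residues is (p-1)/2.
= (3877-1)/2
= 1938

1938


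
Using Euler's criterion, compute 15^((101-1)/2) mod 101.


p = 101 is prime and the exponent is (p-1)/2 = 50, so by Euler's criterion 15^50 = (15/101) = +1 or -1 mod 101.
Compute by square-and-multiply:
  50 = 32 + 16 + 2 (binary 110010)
  Repeated squaring mod 101: 15^1 = 15, 15^2 = 23, 15^4 = 24, 15^8 = 71, 15^16 = 92, 15^32 = 81
  15^50 = 15^32 * 15^16 * 15^2 = 81 * 92 * 23 mod 101
    81 * 92 = 7452 = 79 mod 101
    79 * 23 = 1817 = 100 mod 101
  15^50 = 100 mod 101
Result 100 = p - 1 = -1 mod 101: 15 is a quadratic non-residue mod 101. As a residue in [0, p-1] the value is 100.
15^50 mod 101 = 100

100


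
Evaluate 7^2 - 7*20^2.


x^2 - d*y^2
= 7^2 - 7*20^2
= 49 - 2800
= -2751

-2751


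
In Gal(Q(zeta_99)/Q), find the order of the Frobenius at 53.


The Frobenius at p in Gal(Q(zeta_n)/Q) = (Z/nZ)* is the class of p, so its order is ord_99(53), the smallest k >= 1 with 53^k = 1 mod 99.
n = 99 = 3^2 * 11, phi(99) = 60; the order divides phi(n).
Divisors of 60: 1, 2, 3, 4, 5, 6, 10, 12, 15, 20, 30, 60
Repeated squaring mod 99: 53^1 = 53, 53^2 = 37, 53^4 = 82, 53^8 = 91, 53^16 = 64, 53^32 = 37
Test divisors in increasing order:
  k=1: 53^1 = 53 mod 99
  k=2: 53^2 = 37 mod 99
  k=3: 53^3 = 37 * 53 = 80 mod 99
  k=4: 53^4 = 82 mod 99
  k=5: 53^5 = 82 * 53 = 89 mod 99
  k=6: 53^6 = 82 * 37 = 64 mod 99
  k=10: 53^10 = 91 * 37 = 1 mod 99  <- first divisor giving 1
Order = 10

10


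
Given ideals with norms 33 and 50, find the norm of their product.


N(IJ) = N(I) * N(J)
= 33 * 50
= 1650

1650


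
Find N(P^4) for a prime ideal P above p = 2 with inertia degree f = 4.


N(P^a) = p^(a*f)
= 2^(4*4)
= 2^16
= 65536

65536


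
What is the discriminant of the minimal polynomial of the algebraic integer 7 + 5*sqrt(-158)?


The element 7 + 5*sqrt(-158) has minimal polynomial:
x^2 - 14*x + 3999
Discriminant = (-14)^2 - 4*(3999)
= 196 - 15996
= -15800

-15800


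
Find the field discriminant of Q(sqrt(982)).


For K = Q(sqrt(d)) with d squarefree: disc(K) = d if d = 1 mod 4, and disc(K) = 4d if d = 2 or 3 mod 4.
Here d = 982, and d mod 4 = 2.
d = 2 mod 4, not 1 (O_K = Z[sqrt(d)]), so disc(K) = 4d = 4 * (982) = 3928

3928


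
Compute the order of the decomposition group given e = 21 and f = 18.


|D_P| = e * f
= 21 * 18
= 378

378


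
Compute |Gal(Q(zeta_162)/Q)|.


|Gal(Q(zeta_162)/Q)| = phi(162)
= 54

54


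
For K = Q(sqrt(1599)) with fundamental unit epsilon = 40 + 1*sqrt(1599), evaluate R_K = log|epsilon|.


epsilon = 40 + 1*sqrt(1599)
= 79.9875
R = ln(79.9875)
= 4.3819

4.3819


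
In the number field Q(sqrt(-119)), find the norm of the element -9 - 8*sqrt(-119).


N(a + b*sqrt(d)) = a^2 - d*b^2
= (-9)^2 - (-119)*(-8)^2
= 81 + 7616
= 7697

7697


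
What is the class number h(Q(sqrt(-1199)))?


K = Q(sqrt(-1199)). d mod 4 = 1, so D = disc(K) = d = -1199
h(K) equals the number of primitive reduced positive-definite forms (a, b, c) = a*x^2 + b*x*y + c*y^2 with b^2 - 4ac = D,
where reduced means |b| <= a <= c, with b >= 0 whenever |b| = a or a = c, and primitive means gcd(a, b, c) = 1.
Reduced forces 3a^2 <= |D| = 1199, so 1 <= a <= 19; b must have the parity of D, and c = (b^2 - D)/(4a) must be an integer >= a.
Enumerate a = 1..19, b in [-a, a]:
  a=1: (1, 1, 300)  [1]
  a=2: (2, -1, 150), (2, 1, 150)  [2]
  a=3: (3, -1, 100), (3, 1, 100)  [2]
  a=4: (4, -1, 75), (4, 1, 75)  [2]
  a=5: (5, -1, 60), (5, 1, 60)  [2]
  a=6: (6, -5, 51), (6, -1, 50), (6, 1, 50), (6, 5, 51)  [4]
  a=7: none
  a=8: (8, -7, 39), (8, 7, 39)  [2]
  a=9: (9, -5, 34), (9, 5, 34)  [2]
  a=10: (10, -9, 32), (10, -1, 30), (10, 1, 30), (10, 9, 32)  [4]
  a=11: (11, 11, 30)  [1]
  a=12: (12, -7, 26), (12, -1, 25), (12, 1, 25), (12, 7, 26)  [4]
  a=13: (13, -7, 24), (13, 7, 24)  [2]
  a=14: none
  a=15: (15, -11, 22), (15, -1, 20), (15, 1, 20), (15, 11, 22)  [4]
  a=16: (16, -9, 20), (16, 9, 20)  [2]
  a=17: (17, -5, 18), (17, 5, 18)  [2]
  a=18: (18, -13, 19), (18, 13, 19)  [2]
  a=19: none
Total reduced forms: 1 + 2 + 2 + 2 + 2 + 4 + 2 + 2 + 4 + 1 + 4 + 2 + 4 + 2 + 2 + 2 = 38
h = 38

38


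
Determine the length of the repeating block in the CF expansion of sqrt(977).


Run the CF algorithm for sqrt(977).
a_0 = floor(sqrt(977)) = 31; set m_0=0, q_0=1.
Recurrence: m' = q*a - m,  q' = (d - m'^2)/q,  a' = floor((a_0 + m')/q').
  step 1: m=31, q=16, a=3
  step 2: m=17, q=43, a=1
  step 3: m=26, q=7, a=8
  step 4: m=30, q=11, a=5
  step 5: m=25, q=32, a=1
  step 6: m=7, q=29, a=1
  step 7: m=22, q=17, a=3
  step 8: m=29, q=8, a=7
  step 9: m=27, q=31, a=1
  step 10: m=4, q=31, a=1
  step 11: m=27, q=8, a=7
  step 12: m=29, q=17, a=3
  step 13: m=22, q=29, a=1
  step 14: m=7, q=32, a=1
  step 15: m=25, q=11, a=5
  step 16: m=30, q=7, a=8
  step 17: m=26, q=43, a=1
  step 18: m=17, q=16, a=3
  step 19: m=31, q=1, a=62
a_19 = 2*a_0 = 62, so the period closes here.
sqrt(977) = [31; 3, 1, 8, 5, 1, 1, 3, 7, 1, 1, 7, 3, 1, 1, 5, 8, 1, 3, 62]
Period length = 19

19


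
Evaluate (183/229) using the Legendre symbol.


p = 229 is prime, so compute (183/229) with the reciprocity algorithm (Jacobi-symbol steps: pull out 2s via (2/n), flip via reciprocity, reduce):
  reciprocity: (183/229) -> +(229/183)
  reduce: (46/183)
  pull out 2: (2/183) = +1  (since 183 mod 8 = 7)
  reciprocity: (23/183) -> -(183/23)
  reduce: (22/23)
  pull out 2: (2/23) = +1  (since 23 mod 8 = 7)
  reciprocity: (11/23) -> -(23/11)
  reduce: (1/11)
  (1/11) = 1
Product of signs = 1
(183/229) = 1

1


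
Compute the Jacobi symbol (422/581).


Compute (422/581) via quadratic reciprocity:
  pull out 2: (2/581) = -1  (since 581 mod 8 = 5)
  reciprocity: (211/581) -> +(581/211)
  reduce: (159/211)
  reciprocity: (159/211) -> -(211/159)
  reduce: (52/159)
  pull out 2: (2/159) = +1  (since 159 mod 8 = 7)
  pull out 2: (2/159) = +1  (since 159 mod 8 = 7)
  reciprocity: (13/159) -> +(159/13)
  reduce: (3/13)
  reciprocity: (3/13) -> +(13/3)
  reduce: (1/3)
  (1/3) = 1
Product of signs = 1

1


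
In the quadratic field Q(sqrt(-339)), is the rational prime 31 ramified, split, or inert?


K = Q(sqrt(-339)). Since d mod 4 = 1, disc(K) = -339.
Check p | disc: -339 mod 31 = 2.
p does not divide disc. Compute Legendre symbol (d/p):
2^((31-1)/2) mod 31 = 1
(d/p) = 1, so p splits: (p) = P*P' with e=1, f=1, g=2.
Therefore p is split.

split


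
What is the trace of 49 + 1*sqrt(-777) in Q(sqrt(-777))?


Tr(a + b*sqrt(d)) = (a + b*sqrt(d)) + (a - b*sqrt(d)) = 2a
= 2 * (49)
= 98

98


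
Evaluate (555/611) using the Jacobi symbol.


Compute (555/611) via quadratic reciprocity:
  reciprocity: (555/611) -> -(611/555)
  reduce: (56/555)
  pull out 2: (2/555) = -1  (since 555 mod 8 = 3)
  pull out 2: (2/555) = -1  (since 555 mod 8 = 3)
  pull out 2: (2/555) = -1  (since 555 mod 8 = 3)
  reciprocity: (7/555) -> -(555/7)
  reduce: (2/7)
  pull out 2: (2/7) = +1  (since 7 mod 8 = 7)
  (1/7) = 1
Product of signs = -1

-1


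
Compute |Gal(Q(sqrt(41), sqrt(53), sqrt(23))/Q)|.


The 3 square roots of distinct primes are multiplicatively independent over Q,
so [K:Q] = 2^3 and Gal(K/Q) is isomorphic to (Z/2Z)^3.
|Gal| = 2^3 = 8

8


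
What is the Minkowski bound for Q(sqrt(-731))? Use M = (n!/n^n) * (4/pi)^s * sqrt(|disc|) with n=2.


d = -731, d mod 4 = 1, so disc(K) = d = -731; |disc(K)| = 731
Imaginary quadratic field, so n = 2, s = r2 = 1, r1 = 0
M = (n!/n^n) * (4/pi)^s * sqrt(|disc(K)|) = (2!/2^2) * (4/pi)^1 * sqrt(731)
= 0.5 * 1.273240 * 27.037012
= 17.2123

17.2123


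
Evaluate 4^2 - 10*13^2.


x^2 - d*y^2
= 4^2 - 10*13^2
= 16 - 1690
= -1674

-1674


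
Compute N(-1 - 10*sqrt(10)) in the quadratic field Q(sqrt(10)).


N(a + b*sqrt(d)) = a^2 - d*b^2
= (-1)^2 - (10)*(-10)^2
= 1 - 1000
= -999

-999


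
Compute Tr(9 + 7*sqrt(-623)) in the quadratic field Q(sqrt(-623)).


Tr(a + b*sqrt(d)) = (a + b*sqrt(d)) + (a - b*sqrt(d)) = 2a
= 2 * (9)
= 18

18


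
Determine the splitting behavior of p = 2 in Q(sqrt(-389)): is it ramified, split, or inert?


K = Q(sqrt(-389)). Since d mod 4 = 3, disc(K) = -1556.
Check p | disc: -1556 mod 2 = 0.
p divides disc, so p ramifies: (p) = P^2 with e=2, f=1, g=1.
Therefore p is ramified.

ramified


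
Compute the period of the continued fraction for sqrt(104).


Run the CF algorithm for sqrt(104).
a_0 = floor(sqrt(104)) = 10; set m_0=0, q_0=1.
Recurrence: m' = q*a - m,  q' = (d - m'^2)/q,  a' = floor((a_0 + m')/q').
  step 1: m=10, q=4, a=5
  step 2: m=10, q=1, a=20
a_2 = 2*a_0 = 20, so the period closes here.
sqrt(104) = [10; 5, 20]
Period length = 2

2


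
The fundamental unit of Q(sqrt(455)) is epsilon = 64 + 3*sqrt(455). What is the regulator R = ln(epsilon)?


epsilon = 64 + 3*sqrt(455)
= 127.9922
R = ln(127.9922)
= 4.8520

4.8520


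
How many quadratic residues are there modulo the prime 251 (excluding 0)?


For prime p, the number of non-zero quadratic residues is (p-1)/2.
= (251-1)/2
= 125

125


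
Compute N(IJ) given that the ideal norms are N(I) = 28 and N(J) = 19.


N(IJ) = N(I) * N(J)
= 28 * 19
= 532

532


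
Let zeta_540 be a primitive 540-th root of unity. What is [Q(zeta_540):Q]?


The degree equals Euler's totient phi(540).
540 = 2^2 * 3^3 * 5
phi(540) = 144

144


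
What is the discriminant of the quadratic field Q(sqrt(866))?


For K = Q(sqrt(d)) with d squarefree: disc(K) = d if d = 1 mod 4, and disc(K) = 4d if d = 2 or 3 mod 4.
Here d = 866, and d mod 4 = 2.
d = 2 mod 4, not 1 (O_K = Z[sqrt(d)]), so disc(K) = 4d = 4 * (866) = 3464

3464


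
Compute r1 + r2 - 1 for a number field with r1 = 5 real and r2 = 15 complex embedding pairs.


By Dirichlet's unit theorem:
rank = r1 + r2 - 1
= 5 + 15 - 1
= 19

19


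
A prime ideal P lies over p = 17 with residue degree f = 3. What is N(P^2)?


N(P^a) = p^(a*f)
= 17^(2*3)
= 17^6
= 24137569

24137569


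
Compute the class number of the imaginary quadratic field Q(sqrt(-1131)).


K = Q(sqrt(-1131)). d mod 4 = 1, so D = disc(K) = d = -1131
h(K) equals the number of primitive reduced positive-definite forms (a, b, c) = a*x^2 + b*x*y + c*y^2 with b^2 - 4ac = D,
where reduced means |b| <= a <= c, with b >= 0 whenever |b| = a or a = c, and primitive means gcd(a, b, c) = 1.
Reduced forces 3a^2 <= |D| = 1131, so 1 <= a <= 19; b must have the parity of D, and c = (b^2 - D)/(4a) must be an integer >= a.
Enumerate a = 1..19, b in [-a, a]:
  a=1: (1, 1, 283)  [1]
  a=2: none
  a=3: (3, 3, 95)  [1]
  a=4: none
  a=5: (5, -3, 57), (5, 3, 57)  [2]
  a=6..12: none
  a=13: (13, 13, 25)  [1]
  a=14: none
  a=15: (15, -3, 19), (15, 3, 19)  [2]
  a=16: none
  a=17: (17, 5, 17)  [1]
  a=18..19: none
Total reduced forms: 1 + 1 + 2 + 1 + 2 + 1 = 8
h = 8

8


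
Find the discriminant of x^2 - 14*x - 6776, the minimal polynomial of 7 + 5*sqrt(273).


The element 7 + 5*sqrt(273) has minimal polynomial:
x^2 - 14*x - 6776
Discriminant = (-14)^2 - 4*(-6776)
= 196 + 27104
= 27300

27300


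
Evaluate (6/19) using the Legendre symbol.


p = 19 is prime, so compute (6/19) with the reciprocity algorithm (Jacobi-symbol steps: pull out 2s via (2/n), flip via reciprocity, reduce):
  pull out 2: (2/19) = -1  (since 19 mod 8 = 3)
  reciprocity: (3/19) -> -(19/3)
  reduce: (1/3)
  (1/3) = 1
Product of signs = 1
(6/19) = 1

1


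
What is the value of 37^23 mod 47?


p = 47 is prime and the exponent is (p-1)/2 = 23, so by Euler's criterion 37^23 = (37/47) = +1 or -1 mod 47.
Compute by square-and-multiply:
  23 = 16 + 4 + 2 + 1 (binary 10111)
  Repeated squaring mod 47: 37^1 = 37, 37^2 = 6, 37^4 = 36, 37^8 = 27, 37^16 = 24
  37^23 = 37^16 * 37^4 * 37^2 * 37^1 = 24 * 36 * 6 * 37 mod 47
    24 * 36 = 864 = 18 mod 47
    18 * 6 = 108 = 14 mod 47
    14 * 37 = 518 = 1 mod 47
  37^23 = 1 mod 47
Result 1: 37 is a quadratic residue mod 47.
37^23 mod 47 = 1

1


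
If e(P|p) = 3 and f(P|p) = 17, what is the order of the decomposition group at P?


|D_P| = e * f
= 3 * 17
= 51

51


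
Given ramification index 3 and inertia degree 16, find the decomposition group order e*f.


|D_P| = e * f
= 3 * 16
= 48

48


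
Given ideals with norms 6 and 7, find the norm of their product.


N(IJ) = N(I) * N(J)
= 6 * 7
= 42

42


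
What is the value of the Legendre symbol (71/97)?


p = 97 is prime, so compute (71/97) with the reciprocity algorithm (Jacobi-symbol steps: pull out 2s via (2/n), flip via reciprocity, reduce):
  reciprocity: (71/97) -> +(97/71)
  reduce: (26/71)
  pull out 2: (2/71) = +1  (since 71 mod 8 = 7)
  reciprocity: (13/71) -> +(71/13)
  reduce: (6/13)
  pull out 2: (2/13) = -1  (since 13 mod 8 = 5)
  reciprocity: (3/13) -> +(13/3)
  reduce: (1/3)
  (1/3) = 1
Product of signs = -1
(71/97) = -1

-1
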